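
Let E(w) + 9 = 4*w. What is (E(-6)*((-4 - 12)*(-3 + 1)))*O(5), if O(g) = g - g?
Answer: 0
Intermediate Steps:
E(w) = -9 + 4*w
O(g) = 0
(E(-6)*((-4 - 12)*(-3 + 1)))*O(5) = ((-9 + 4*(-6))*((-4 - 12)*(-3 + 1)))*0 = ((-9 - 24)*(-16*(-2)))*0 = -33*32*0 = -1056*0 = 0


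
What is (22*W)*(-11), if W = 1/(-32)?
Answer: 121/16 ≈ 7.5625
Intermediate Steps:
W = -1/32 ≈ -0.031250
(22*W)*(-11) = (22*(-1/32))*(-11) = -11/16*(-11) = 121/16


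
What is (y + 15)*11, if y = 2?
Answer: 187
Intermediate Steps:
(y + 15)*11 = (2 + 15)*11 = 17*11 = 187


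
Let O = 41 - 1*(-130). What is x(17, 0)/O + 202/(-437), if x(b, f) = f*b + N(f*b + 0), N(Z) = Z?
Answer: -202/437 ≈ -0.46224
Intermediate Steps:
O = 171 (O = 41 + 130 = 171)
x(b, f) = 2*b*f (x(b, f) = f*b + (f*b + 0) = b*f + (b*f + 0) = b*f + b*f = 2*b*f)
x(17, 0)/O + 202/(-437) = (2*17*0)/171 + 202/(-437) = 0*(1/171) + 202*(-1/437) = 0 - 202/437 = -202/437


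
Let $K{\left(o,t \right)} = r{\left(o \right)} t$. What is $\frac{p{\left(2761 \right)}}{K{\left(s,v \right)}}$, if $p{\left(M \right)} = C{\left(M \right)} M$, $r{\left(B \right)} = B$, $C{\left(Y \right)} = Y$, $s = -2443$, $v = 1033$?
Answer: $- \frac{7623121}{2523619} \approx -3.0207$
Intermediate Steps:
$p{\left(M \right)} = M^{2}$ ($p{\left(M \right)} = M M = M^{2}$)
$K{\left(o,t \right)} = o t$
$\frac{p{\left(2761 \right)}}{K{\left(s,v \right)}} = \frac{2761^{2}}{\left(-2443\right) 1033} = \frac{7623121}{-2523619} = 7623121 \left(- \frac{1}{2523619}\right) = - \frac{7623121}{2523619}$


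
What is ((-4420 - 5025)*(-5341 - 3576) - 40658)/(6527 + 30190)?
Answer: 84180407/36717 ≈ 2292.7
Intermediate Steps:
((-4420 - 5025)*(-5341 - 3576) - 40658)/(6527 + 30190) = (-9445*(-8917) - 40658)/36717 = (84221065 - 40658)*(1/36717) = 84180407*(1/36717) = 84180407/36717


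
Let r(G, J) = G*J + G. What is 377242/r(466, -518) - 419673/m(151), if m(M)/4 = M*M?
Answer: -67757218937/10986525044 ≈ -6.1673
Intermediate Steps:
r(G, J) = G + G*J
m(M) = 4*M² (m(M) = 4*(M*M) = 4*M²)
377242/r(466, -518) - 419673/m(151) = 377242/((466*(1 - 518))) - 419673/(4*151²) = 377242/((466*(-517))) - 419673/(4*22801) = 377242/(-240922) - 419673/91204 = 377242*(-1/240922) - 419673*1/91204 = -188621/120461 - 419673/91204 = -67757218937/10986525044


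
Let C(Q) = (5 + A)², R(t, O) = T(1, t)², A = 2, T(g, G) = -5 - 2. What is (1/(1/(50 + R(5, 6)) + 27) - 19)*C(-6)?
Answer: -354949/382 ≈ -929.19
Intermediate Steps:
T(g, G) = -7
R(t, O) = 49 (R(t, O) = (-7)² = 49)
C(Q) = 49 (C(Q) = (5 + 2)² = 7² = 49)
(1/(1/(50 + R(5, 6)) + 27) - 19)*C(-6) = (1/(1/(50 + 49) + 27) - 19)*49 = (1/(1/99 + 27) - 19)*49 = (1/(2674/99) - 19)*49 = (99/2674 - 19)*49 = -50707/2674*49 = -354949/382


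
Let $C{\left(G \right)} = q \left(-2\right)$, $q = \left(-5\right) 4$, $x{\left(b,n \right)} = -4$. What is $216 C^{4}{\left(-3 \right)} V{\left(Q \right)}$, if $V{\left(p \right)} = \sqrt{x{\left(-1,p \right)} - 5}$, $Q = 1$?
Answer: $1658880000 i \approx 1.6589 \cdot 10^{9} i$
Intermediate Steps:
$q = -20$
$V{\left(p \right)} = 3 i$ ($V{\left(p \right)} = \sqrt{-4 - 5} = \sqrt{-9} = 3 i$)
$C{\left(G \right)} = 40$ ($C{\left(G \right)} = \left(-20\right) \left(-2\right) = 40$)
$216 C^{4}{\left(-3 \right)} V{\left(Q \right)} = 216 \cdot 40^{4} \cdot 3 i = 216 \cdot 2560000 \cdot 3 i = 552960000 \cdot 3 i = 1658880000 i$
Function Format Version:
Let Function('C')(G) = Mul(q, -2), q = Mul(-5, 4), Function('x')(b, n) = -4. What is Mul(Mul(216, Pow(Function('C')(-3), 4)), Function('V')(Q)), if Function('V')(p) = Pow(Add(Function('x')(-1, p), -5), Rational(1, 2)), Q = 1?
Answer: Mul(1658880000, I) ≈ Mul(1.6589e+9, I)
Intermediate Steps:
q = -20
Function('V')(p) = Mul(3, I) (Function('V')(p) = Pow(Add(-4, -5), Rational(1, 2)) = Pow(-9, Rational(1, 2)) = Mul(3, I))
Function('C')(G) = 40 (Function('C')(G) = Mul(-20, -2) = 40)
Mul(Mul(216, Pow(Function('C')(-3), 4)), Function('V')(Q)) = Mul(Mul(216, Pow(40, 4)), Mul(3, I)) = Mul(Mul(216, 2560000), Mul(3, I)) = Mul(552960000, Mul(3, I)) = Mul(1658880000, I)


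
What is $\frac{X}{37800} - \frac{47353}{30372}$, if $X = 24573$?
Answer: $- \frac{28989229}{31890600} \approx -0.90902$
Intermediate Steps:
$\frac{X}{37800} - \frac{47353}{30372} = \frac{24573}{37800} - \frac{47353}{30372} = 24573 \cdot \frac{1}{37800} - \frac{47353}{30372} = \frac{8191}{12600} - \frac{47353}{30372} = - \frac{28989229}{31890600}$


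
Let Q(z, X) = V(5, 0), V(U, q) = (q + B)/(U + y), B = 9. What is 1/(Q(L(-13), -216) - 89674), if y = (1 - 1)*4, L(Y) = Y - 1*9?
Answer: -5/448361 ≈ -1.1152e-5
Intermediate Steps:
L(Y) = -9 + Y (L(Y) = Y - 9 = -9 + Y)
y = 0 (y = 0*4 = 0)
V(U, q) = (9 + q)/U (V(U, q) = (q + 9)/(U + 0) = (9 + q)/U)
Q(z, X) = 9/5 (Q(z, X) = (9 + 0)/5 = (⅕)*9 = 9/5)
1/(Q(L(-13), -216) - 89674) = 1/(9/5 - 89674) = 1/(-448361/5) = -5/448361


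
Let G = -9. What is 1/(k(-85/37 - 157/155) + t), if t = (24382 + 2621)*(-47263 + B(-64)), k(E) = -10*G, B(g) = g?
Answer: -1/1277970891 ≈ -7.8249e-10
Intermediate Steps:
k(E) = 90 (k(E) = -10*(-9) = 90)
t = -1277970981 (t = (24382 + 2621)*(-47263 - 64) = 27003*(-47327) = -1277970981)
1/(k(-85/37 - 157/155) + t) = 1/(90 - 1277970981) = 1/(-1277970891) = -1/1277970891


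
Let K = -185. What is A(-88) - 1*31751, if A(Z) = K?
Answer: -31936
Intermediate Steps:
A(Z) = -185
A(-88) - 1*31751 = -185 - 1*31751 = -185 - 31751 = -31936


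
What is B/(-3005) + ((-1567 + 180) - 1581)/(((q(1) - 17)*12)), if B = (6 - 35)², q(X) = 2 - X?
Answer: 1094671/72120 ≈ 15.178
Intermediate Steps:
B = 841 (B = (-29)² = 841)
B/(-3005) + ((-1567 + 180) - 1581)/(((q(1) - 17)*12)) = 841/(-3005) + ((-1567 + 180) - 1581)/((((2 - 1*1) - 17)*12)) = 841*(-1/3005) + (-1387 - 1581)/((((2 - 1) - 17)*12)) = -841/3005 - 2968*1/(12*(1 - 17)) = -841/3005 - 2968/((-16*12)) = -841/3005 - 2968/(-192) = -841/3005 - 2968*(-1/192) = -841/3005 + 371/24 = 1094671/72120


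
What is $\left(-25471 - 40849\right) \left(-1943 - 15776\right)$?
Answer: $1175124080$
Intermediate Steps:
$\left(-25471 - 40849\right) \left(-1943 - 15776\right) = \left(-66320\right) \left(-17719\right) = 1175124080$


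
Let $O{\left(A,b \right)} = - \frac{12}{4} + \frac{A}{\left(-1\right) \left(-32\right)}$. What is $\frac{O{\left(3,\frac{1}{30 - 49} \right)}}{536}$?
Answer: $- \frac{93}{17152} \approx -0.0054221$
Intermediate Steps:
$O{\left(A,b \right)} = -3 + \frac{A}{32}$ ($O{\left(A,b \right)} = \left(-12\right) \frac{1}{4} + \frac{A}{32} = -3 + A \frac{1}{32} = -3 + \frac{A}{32}$)
$\frac{O{\left(3,\frac{1}{30 - 49} \right)}}{536} = \frac{-3 + \frac{1}{32} \cdot 3}{536} = \left(-3 + \frac{3}{32}\right) \frac{1}{536} = \left(- \frac{93}{32}\right) \frac{1}{536} = - \frac{93}{17152}$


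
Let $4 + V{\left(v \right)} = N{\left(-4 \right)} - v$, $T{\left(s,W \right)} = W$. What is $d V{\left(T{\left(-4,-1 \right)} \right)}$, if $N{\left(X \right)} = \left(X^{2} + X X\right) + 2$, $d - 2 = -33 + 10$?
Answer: $-651$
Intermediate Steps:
$d = -21$ ($d = 2 + \left(-33 + 10\right) = 2 - 23 = -21$)
$N{\left(X \right)} = 2 + 2 X^{2}$ ($N{\left(X \right)} = \left(X^{2} + X^{2}\right) + 2 = 2 X^{2} + 2 = 2 + 2 X^{2}$)
$V{\left(v \right)} = 30 - v$ ($V{\left(v \right)} = -4 - \left(-2 - 32 + v\right) = -4 - \left(-34 + v\right) = 30 - v$)
$d V{\left(T{\left(-4,-1 \right)} \right)} = - 21 \left(30 - -1\right) = - 21 \left(30 + 1\right) = \left(-21\right) 31 = -651$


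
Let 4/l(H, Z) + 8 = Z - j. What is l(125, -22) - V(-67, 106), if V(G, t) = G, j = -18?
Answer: 200/3 ≈ 66.667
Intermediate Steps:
l(H, Z) = 4/(10 + Z) (l(H, Z) = 4/(-8 + (Z - 1*(-18))) = 4/(-8 + (Z + 18)) = 4/(-8 + (18 + Z)) = 4/(10 + Z))
l(125, -22) - V(-67, 106) = 4/(10 - 22) - 1*(-67) = 4/(-12) + 67 = 4*(-1/12) + 67 = -⅓ + 67 = 200/3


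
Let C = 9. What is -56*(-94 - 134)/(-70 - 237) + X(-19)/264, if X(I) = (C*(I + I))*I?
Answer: -229311/13508 ≈ -16.976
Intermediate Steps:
X(I) = 18*I**2 (X(I) = (9*(I + I))*I = (9*(2*I))*I = (18*I)*I = 18*I**2)
-56*(-94 - 134)/(-70 - 237) + X(-19)/264 = -56*(-94 - 134)/(-70 - 237) + (18*(-19)**2)/264 = -56/((-307/(-228))) + (18*361)*(1/264) = -56/((-307*(-1/228))) + 6498*(1/264) = -56/307/228 + 1083/44 = -56*228/307 + 1083/44 = -12768/307 + 1083/44 = -229311/13508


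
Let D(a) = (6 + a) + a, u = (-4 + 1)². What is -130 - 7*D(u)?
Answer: -298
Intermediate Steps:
u = 9 (u = (-3)² = 9)
D(a) = 6 + 2*a
-130 - 7*D(u) = -130 - 7*(6 + 2*9) = -130 - 7*(6 + 18) = -130 - 7*24 = -130 - 168 = -298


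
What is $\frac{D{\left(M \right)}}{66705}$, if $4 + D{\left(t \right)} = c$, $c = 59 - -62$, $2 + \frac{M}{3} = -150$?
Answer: $\frac{39}{22235} \approx 0.001754$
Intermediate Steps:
$M = -456$ ($M = -6 + 3 \left(-150\right) = -6 - 450 = -456$)
$c = 121$ ($c = 59 + 62 = 121$)
$D{\left(t \right)} = 117$ ($D{\left(t \right)} = -4 + 121 = 117$)
$\frac{D{\left(M \right)}}{66705} = \frac{117}{66705} = 117 \cdot \frac{1}{66705} = \frac{39}{22235}$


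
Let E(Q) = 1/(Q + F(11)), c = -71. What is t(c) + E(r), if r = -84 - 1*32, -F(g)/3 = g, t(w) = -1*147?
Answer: -21904/149 ≈ -147.01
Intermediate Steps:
t(w) = -147
F(g) = -3*g
r = -116 (r = -84 - 32 = -116)
E(Q) = 1/(-33 + Q) (E(Q) = 1/(Q - 3*11) = 1/(Q - 33) = 1/(-33 + Q))
t(c) + E(r) = -147 + 1/(-33 - 116) = -147 + 1/(-149) = -147 - 1/149 = -21904/149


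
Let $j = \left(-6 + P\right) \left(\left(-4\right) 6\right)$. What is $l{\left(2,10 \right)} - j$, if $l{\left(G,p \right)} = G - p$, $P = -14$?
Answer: $-488$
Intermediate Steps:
$j = 480$ ($j = \left(-6 - 14\right) \left(\left(-4\right) 6\right) = \left(-20\right) \left(-24\right) = 480$)
$l{\left(2,10 \right)} - j = \left(2 - 10\right) - 480 = -8 - 480 = -488$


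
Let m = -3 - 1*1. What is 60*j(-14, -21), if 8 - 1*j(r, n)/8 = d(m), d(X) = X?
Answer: 5760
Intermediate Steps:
m = -4 (m = -3 - 1 = -4)
j(r, n) = 96 (j(r, n) = 64 - 8*(-4) = 64 + 32 = 96)
60*j(-14, -21) = 60*96 = 5760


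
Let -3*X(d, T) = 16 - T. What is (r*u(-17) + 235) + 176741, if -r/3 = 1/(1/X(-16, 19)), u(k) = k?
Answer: 177027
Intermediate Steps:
X(d, T) = -16/3 + T/3 (X(d, T) = -(16 - T)/3 = -16/3 + T/3)
r = -3 (r = -3/(1/(-16/3 + (⅓)*19)) = -3/(1/(-16/3 + 19/3)) = -3/(1/1) = -3/1 = -3*1 = -3)
(r*u(-17) + 235) + 176741 = (-3*(-17) + 235) + 176741 = (51 + 235) + 176741 = 286 + 176741 = 177027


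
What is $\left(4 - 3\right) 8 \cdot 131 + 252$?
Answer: $1300$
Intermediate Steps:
$\left(4 - 3\right) 8 \cdot 131 + 252 = 1 \cdot 8 \cdot 131 + 252 = 8 \cdot 131 + 252 = 1048 + 252 = 1300$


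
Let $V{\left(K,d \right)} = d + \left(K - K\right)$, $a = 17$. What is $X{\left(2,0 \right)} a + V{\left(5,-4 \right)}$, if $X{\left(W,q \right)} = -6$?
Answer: $-106$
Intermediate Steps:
$V{\left(K,d \right)} = d$ ($V{\left(K,d \right)} = d + 0 = d$)
$X{\left(2,0 \right)} a + V{\left(5,-4 \right)} = \left(-6\right) 17 - 4 = -102 - 4 = -106$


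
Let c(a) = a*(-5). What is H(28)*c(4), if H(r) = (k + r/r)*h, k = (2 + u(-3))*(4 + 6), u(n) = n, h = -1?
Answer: -180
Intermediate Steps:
c(a) = -5*a
k = -10 (k = (2 - 3)*(4 + 6) = -1*10 = -10)
H(r) = 9 (H(r) = (-10 + r/r)*(-1) = (-10 + 1)*(-1) = -9*(-1) = 9)
H(28)*c(4) = 9*(-5*4) = 9*(-20) = -180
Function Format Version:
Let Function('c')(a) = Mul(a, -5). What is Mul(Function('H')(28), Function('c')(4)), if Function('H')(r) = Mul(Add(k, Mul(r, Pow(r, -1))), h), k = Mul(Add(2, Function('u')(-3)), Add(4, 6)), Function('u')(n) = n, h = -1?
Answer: -180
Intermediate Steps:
Function('c')(a) = Mul(-5, a)
k = -10 (k = Mul(Add(2, -3), Add(4, 6)) = Mul(-1, 10) = -10)
Function('H')(r) = 9 (Function('H')(r) = Mul(Add(-10, Mul(r, Pow(r, -1))), -1) = Mul(Add(-10, 1), -1) = Mul(-9, -1) = 9)
Mul(Function('H')(28), Function('c')(4)) = Mul(9, Mul(-5, 4)) = Mul(9, -20) = -180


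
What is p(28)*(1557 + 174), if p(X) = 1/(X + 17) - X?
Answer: -726443/15 ≈ -48430.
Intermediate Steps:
p(X) = 1/(17 + X) - X
p(28)*(1557 + 174) = ((1 - 1*28² - 17*28)/(17 + 28))*(1557 + 174) = ((1 - 1*784 - 476)/45)*1731 = ((1 - 784 - 476)/45)*1731 = ((1/45)*(-1259))*1731 = -1259/45*1731 = -726443/15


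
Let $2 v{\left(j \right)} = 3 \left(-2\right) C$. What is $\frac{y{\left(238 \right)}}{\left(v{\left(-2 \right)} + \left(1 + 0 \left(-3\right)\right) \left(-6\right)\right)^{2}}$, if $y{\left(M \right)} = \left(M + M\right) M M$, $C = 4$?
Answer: $\frac{6740636}{81} \approx 83218.0$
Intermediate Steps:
$v{\left(j \right)} = -12$ ($v{\left(j \right)} = \frac{3 \left(-2\right) 4}{2} = \frac{\left(-6\right) 4}{2} = \frac{1}{2} \left(-24\right) = -12$)
$y{\left(M \right)} = 2 M^{3}$ ($y{\left(M \right)} = 2 M M M = 2 M^{2} M = 2 M^{3}$)
$\frac{y{\left(238 \right)}}{\left(v{\left(-2 \right)} + \left(1 + 0 \left(-3\right)\right) \left(-6\right)\right)^{2}} = \frac{2 \cdot 238^{3}}{\left(-12 + \left(1 + 0 \left(-3\right)\right) \left(-6\right)\right)^{2}} = \frac{2 \cdot 13481272}{\left(-12 + \left(1 + 0\right) \left(-6\right)\right)^{2}} = \frac{26962544}{\left(-12 + 1 \left(-6\right)\right)^{2}} = \frac{26962544}{\left(-12 - 6\right)^{2}} = \frac{26962544}{\left(-18\right)^{2}} = \frac{26962544}{324} = 26962544 \cdot \frac{1}{324} = \frac{6740636}{81}$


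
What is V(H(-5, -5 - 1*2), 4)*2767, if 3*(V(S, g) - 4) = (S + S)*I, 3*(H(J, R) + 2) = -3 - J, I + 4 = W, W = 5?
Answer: 77476/9 ≈ 8608.4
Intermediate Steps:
I = 1 (I = -4 + 5 = 1)
H(J, R) = -3 - J/3 (H(J, R) = -2 + (-3 - J)/3 = -2 + (-1 - J/3) = -3 - J/3)
V(S, g) = 4 + 2*S/3 (V(S, g) = 4 + ((S + S)*1)/3 = 4 + ((2*S)*1)/3 = 4 + (2*S)/3 = 4 + 2*S/3)
V(H(-5, -5 - 1*2), 4)*2767 = (4 + 2*(-3 - 1/3*(-5))/3)*2767 = (4 + 2*(-3 + 5/3)/3)*2767 = (4 + (2/3)*(-4/3))*2767 = (4 - 8/9)*2767 = (28/9)*2767 = 77476/9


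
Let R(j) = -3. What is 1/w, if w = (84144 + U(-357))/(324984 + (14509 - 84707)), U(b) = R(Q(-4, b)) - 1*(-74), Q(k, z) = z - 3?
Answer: 254786/84215 ≈ 3.0254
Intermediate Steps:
Q(k, z) = -3 + z
U(b) = 71 (U(b) = -3 - 1*(-74) = -3 + 74 = 71)
w = 84215/254786 (w = (84144 + 71)/(324984 + (14509 - 84707)) = 84215/(324984 - 70198) = 84215/254786 ≈ 0.33053)
1/w = 1/(84215/254786) = 254786/84215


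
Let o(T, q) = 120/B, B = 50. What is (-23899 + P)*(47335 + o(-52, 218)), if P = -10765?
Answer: -8204518168/5 ≈ -1.6409e+9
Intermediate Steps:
o(T, q) = 12/5 (o(T, q) = 120/50 = 120*(1/50) = 12/5)
(-23899 + P)*(47335 + o(-52, 218)) = (-23899 - 10765)*(47335 + 12/5) = -34664*236687/5 = -8204518168/5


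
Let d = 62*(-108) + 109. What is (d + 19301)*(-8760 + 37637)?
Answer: 367142178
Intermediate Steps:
d = -6587 (d = -6696 + 109 = -6587)
(d + 19301)*(-8760 + 37637) = (-6587 + 19301)*(-8760 + 37637) = 12714*28877 = 367142178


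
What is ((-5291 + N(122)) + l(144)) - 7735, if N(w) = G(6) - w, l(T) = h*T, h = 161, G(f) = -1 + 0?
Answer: 10035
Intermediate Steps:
G(f) = -1
l(T) = 161*T
N(w) = -1 - w
((-5291 + N(122)) + l(144)) - 7735 = ((-5291 + (-1 - 1*122)) + 161*144) - 7735 = ((-5291 + (-1 - 122)) + 23184) - 7735 = ((-5291 - 123) + 23184) - 7735 = (-5414 + 23184) - 7735 = 17770 - 7735 = 10035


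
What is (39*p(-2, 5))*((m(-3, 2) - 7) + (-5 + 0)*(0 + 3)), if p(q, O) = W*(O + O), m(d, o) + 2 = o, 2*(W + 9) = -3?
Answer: 90090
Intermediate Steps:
W = -21/2 (W = -9 + (1/2)*(-3) = -9 - 3/2 = -21/2 ≈ -10.500)
m(d, o) = -2 + o
p(q, O) = -21*O (p(q, O) = -21*(O + O)/2 = -21*O)
(39*p(-2, 5))*((m(-3, 2) - 7) + (-5 + 0)*(0 + 3)) = (39*(-21*5))*(((-2 + 2) - 7) + (-5 + 0)*(0 + 3)) = (39*(-105))*((0 - 7) - 5*3) = -4095*(-7 - 15) = -4095*(-22) = 90090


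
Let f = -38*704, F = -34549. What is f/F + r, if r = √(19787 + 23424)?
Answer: 26752/34549 + √43211 ≈ 208.65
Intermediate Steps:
f = -26752
r = √43211 ≈ 207.87
f/F + r = -26752/(-34549) + √43211 = -26752*(-1/34549) + √43211 = 26752/34549 + √43211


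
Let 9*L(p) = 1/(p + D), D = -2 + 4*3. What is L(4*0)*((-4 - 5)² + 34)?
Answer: 23/18 ≈ 1.2778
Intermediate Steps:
D = 10 (D = -2 + 12 = 10)
L(p) = 1/(9*(10 + p)) (L(p) = 1/(9*(p + 10)) = 1/(9*(10 + p)))
L(4*0)*((-4 - 5)² + 34) = (1/(9*(10 + 4*0)))*((-4 - 5)² + 34) = (1/(9*(10 + 0)))*((-9)² + 34) = ((⅑)/10)*(81 + 34) = ((⅑)*(⅒))*115 = (1/90)*115 = 23/18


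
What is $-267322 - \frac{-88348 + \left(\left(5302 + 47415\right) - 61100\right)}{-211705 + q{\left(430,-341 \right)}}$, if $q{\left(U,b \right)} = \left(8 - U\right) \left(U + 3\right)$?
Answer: $- \frac{105440180513}{394431} \approx -2.6732 \cdot 10^{5}$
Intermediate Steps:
$q{\left(U,b \right)} = \left(3 + U\right) \left(8 - U\right)$ ($q{\left(U,b \right)} = \left(8 - U\right) \left(3 + U\right) = \left(3 + U\right) \left(8 - U\right)$)
$-267322 - \frac{-88348 + \left(\left(5302 + 47415\right) - 61100\right)}{-211705 + q{\left(430,-341 \right)}} = -267322 - \frac{-88348 + \left(\left(5302 + 47415\right) - 61100\right)}{-211705 + \left(24 - 430^{2} + 5 \cdot 430\right)} = -267322 - \frac{-88348 + \left(52717 - 61100\right)}{-211705 + \left(24 - 184900 + 2150\right)} = -267322 - \frac{-88348 - 8383}{-211705 + \left(24 - 184900 + 2150\right)} = -267322 - - \frac{96731}{-211705 - 182726} = -267322 - - \frac{96731}{-394431} = -267322 - \left(-96731\right) \left(- \frac{1}{394431}\right) = -267322 - \frac{96731}{394431} = - \frac{105440180513}{394431}$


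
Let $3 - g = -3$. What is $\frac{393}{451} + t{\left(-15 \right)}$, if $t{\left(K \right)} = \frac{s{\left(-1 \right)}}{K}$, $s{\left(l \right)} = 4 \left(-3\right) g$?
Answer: $\frac{12789}{2255} \approx 5.6714$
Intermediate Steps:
$g = 6$ ($g = 3 - -3 = 3 + 3 = 6$)
$s{\left(l \right)} = -72$ ($s{\left(l \right)} = 4 \left(-3\right) 6 = \left(-12\right) 6 = -72$)
$t{\left(K \right)} = - \frac{72}{K}$
$\frac{393}{451} + t{\left(-15 \right)} = \frac{393}{451} - \frac{72}{-15} = 393 \cdot \frac{1}{451} - - \frac{24}{5} = \frac{393}{451} + \frac{24}{5} = \frac{12789}{2255}$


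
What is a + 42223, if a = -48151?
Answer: -5928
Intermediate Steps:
a + 42223 = -48151 + 42223 = -5928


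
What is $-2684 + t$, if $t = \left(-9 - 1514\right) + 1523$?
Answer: $-2684$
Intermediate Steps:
$t = 0$ ($t = -1523 + 1523 = 0$)
$-2684 + t = -2684 + 0 = -2684$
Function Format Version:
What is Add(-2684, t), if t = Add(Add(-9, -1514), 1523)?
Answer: -2684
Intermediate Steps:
t = 0 (t = Add(-1523, 1523) = 0)
Add(-2684, t) = Add(-2684, 0) = -2684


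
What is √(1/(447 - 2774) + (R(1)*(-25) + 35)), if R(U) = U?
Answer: √54146963/2327 ≈ 3.1622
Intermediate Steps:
√(1/(447 - 2774) + (R(1)*(-25) + 35)) = √(1/(447 - 2774) + (1*(-25) + 35)) = √(1/(-2327) + (-25 + 35)) = √(-1/2327 + 10) = √(23269/2327) = √54146963/2327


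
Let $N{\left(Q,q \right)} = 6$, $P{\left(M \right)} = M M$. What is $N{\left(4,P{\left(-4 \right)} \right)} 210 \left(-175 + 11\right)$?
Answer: $-206640$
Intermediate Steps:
$P{\left(M \right)} = M^{2}$
$N{\left(4,P{\left(-4 \right)} \right)} 210 \left(-175 + 11\right) = 6 \cdot 210 \left(-175 + 11\right) = 6 \cdot 210 \left(-164\right) = 6 \left(-34440\right) = -206640$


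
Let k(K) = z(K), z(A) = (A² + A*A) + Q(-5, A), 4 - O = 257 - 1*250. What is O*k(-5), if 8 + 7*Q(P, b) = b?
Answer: -1011/7 ≈ -144.43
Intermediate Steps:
O = -3 (O = 4 - (257 - 1*250) = 4 - (257 - 250) = 4 - 1*7 = 4 - 7 = -3)
Q(P, b) = -8/7 + b/7
z(A) = -8/7 + 2*A² + A/7 (z(A) = (A² + A*A) + (-8/7 + A/7) = (A² + A²) + (-8/7 + A/7) = 2*A² + (-8/7 + A/7) = -8/7 + 2*A² + A/7)
k(K) = -8/7 + 2*K² + K/7
O*k(-5) = -3*(-8/7 + 2*(-5)² + (⅐)*(-5)) = -3*(-8/7 + 2*25 - 5/7) = -3*(-8/7 + 50 - 5/7) = -3*337/7 = -1011/7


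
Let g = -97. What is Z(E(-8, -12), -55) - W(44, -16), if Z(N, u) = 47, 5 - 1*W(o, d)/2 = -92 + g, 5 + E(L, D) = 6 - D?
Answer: -341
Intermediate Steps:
E(L, D) = 1 - D (E(L, D) = -5 + (6 - D) = 1 - D)
W(o, d) = 388 (W(o, d) = 10 - 2*(-92 - 97) = 10 - 2*(-189) = 10 + 378 = 388)
Z(E(-8, -12), -55) - W(44, -16) = 47 - 1*388 = 47 - 388 = -341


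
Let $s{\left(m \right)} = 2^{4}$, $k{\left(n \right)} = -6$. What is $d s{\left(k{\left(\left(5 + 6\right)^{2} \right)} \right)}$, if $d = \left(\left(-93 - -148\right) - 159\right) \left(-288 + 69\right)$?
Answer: $364416$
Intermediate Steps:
$s{\left(m \right)} = 16$
$d = 22776$ ($d = \left(\left(-93 + 148\right) - 159\right) \left(-219\right) = \left(55 - 159\right) \left(-219\right) = \left(-104\right) \left(-219\right) = 22776$)
$d s{\left(k{\left(\left(5 + 6\right)^{2} \right)} \right)} = 22776 \cdot 16 = 364416$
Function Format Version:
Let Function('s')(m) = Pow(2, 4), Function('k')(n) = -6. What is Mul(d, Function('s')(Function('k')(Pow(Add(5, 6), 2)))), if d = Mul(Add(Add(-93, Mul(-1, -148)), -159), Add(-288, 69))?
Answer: 364416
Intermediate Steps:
Function('s')(m) = 16
d = 22776 (d = Mul(Add(Add(-93, 148), -159), -219) = Mul(Add(55, -159), -219) = Mul(-104, -219) = 22776)
Mul(d, Function('s')(Function('k')(Pow(Add(5, 6), 2)))) = Mul(22776, 16) = 364416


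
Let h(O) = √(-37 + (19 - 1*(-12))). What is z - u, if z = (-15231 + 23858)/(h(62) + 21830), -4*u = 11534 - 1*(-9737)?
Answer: 5068712544583/953097812 - 8627*I*√6/476548906 ≈ 5318.1 - 4.4343e-5*I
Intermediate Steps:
h(O) = I*√6 (h(O) = √(-37 + (19 + 12)) = √(-37 + 31) = √(-6) = I*√6)
u = -21271/4 (u = -(11534 - 1*(-9737))/4 = -(11534 + 9737)/4 = -¼*21271 = -21271/4 ≈ -5317.8)
z = 8627/(21830 + I*√6) (z = (-15231 + 23858)/(I*√6 + 21830) = 8627/(21830 + I*√6) ≈ 0.39519 - 4.4343e-5*I)
z - u = (94163705/238274453 - 8627*I*√6/476548906) - 1*(-21271/4) = (94163705/238274453 - 8627*I*√6/476548906) + 21271/4 = 5068712544583/953097812 - 8627*I*√6/476548906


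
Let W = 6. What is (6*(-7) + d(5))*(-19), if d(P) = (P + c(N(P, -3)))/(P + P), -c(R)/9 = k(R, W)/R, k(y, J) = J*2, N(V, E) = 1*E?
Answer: 7201/10 ≈ 720.10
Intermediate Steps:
N(V, E) = E
k(y, J) = 2*J
c(R) = -108/R (c(R) = -9*2*6/R = -108/R)
d(P) = (36 + P)/(2*P) (d(P) = (P - 108/(-3))/(P + P) = (P - 108*(-⅓))/((2*P)) = (P + 36)*(1/(2*P)) = (36 + P)*(1/(2*P)) = (36 + P)/(2*P))
(6*(-7) + d(5))*(-19) = (6*(-7) + (½)*(36 + 5)/5)*(-19) = (-42 + (½)*(⅕)*41)*(-19) = (-42 + 41/10)*(-19) = -379/10*(-19) = 7201/10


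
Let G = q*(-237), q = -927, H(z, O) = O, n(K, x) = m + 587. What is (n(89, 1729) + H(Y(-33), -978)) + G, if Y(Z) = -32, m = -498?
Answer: 218810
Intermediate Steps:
n(K, x) = 89 (n(K, x) = -498 + 587 = 89)
G = 219699 (G = -927*(-237) = 219699)
(n(89, 1729) + H(Y(-33), -978)) + G = (89 - 978) + 219699 = -889 + 219699 = 218810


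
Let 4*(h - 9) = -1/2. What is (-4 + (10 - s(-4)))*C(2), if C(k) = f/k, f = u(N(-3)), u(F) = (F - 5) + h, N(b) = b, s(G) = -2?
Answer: 7/2 ≈ 3.5000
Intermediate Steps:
h = 71/8 (h = 9 + (-1/2)/4 = 9 + (-1*½)/4 = 9 + (¼)*(-½) = 9 - ⅛ = 71/8 ≈ 8.8750)
u(F) = 31/8 + F (u(F) = (F - 5) + 71/8 = (-5 + F) + 71/8 = 31/8 + F)
f = 7/8 (f = 31/8 - 3 = 7/8 ≈ 0.87500)
C(k) = 7/(8*k)
(-4 + (10 - s(-4)))*C(2) = (-4 + (10 - 1*(-2)))*((7/8)/2) = (-4 + (10 + 2))*((7/8)*(½)) = (-4 + 12)*(7/16) = 8*(7/16) = 7/2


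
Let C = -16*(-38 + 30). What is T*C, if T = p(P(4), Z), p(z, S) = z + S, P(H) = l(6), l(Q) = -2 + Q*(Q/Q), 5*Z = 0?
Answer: 512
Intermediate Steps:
Z = 0 (Z = (⅕)*0 = 0)
l(Q) = -2 + Q (l(Q) = -2 + Q*1 = -2 + Q)
P(H) = 4 (P(H) = -2 + 6 = 4)
p(z, S) = S + z
T = 4 (T = 0 + 4 = 4)
C = 128 (C = -16*(-8) = 128)
T*C = 4*128 = 512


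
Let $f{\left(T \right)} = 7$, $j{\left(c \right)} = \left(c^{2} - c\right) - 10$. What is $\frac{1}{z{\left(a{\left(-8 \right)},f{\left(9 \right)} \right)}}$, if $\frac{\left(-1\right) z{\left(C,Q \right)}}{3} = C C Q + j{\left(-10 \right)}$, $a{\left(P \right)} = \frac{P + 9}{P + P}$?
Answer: $- \frac{256}{76821} \approx -0.0033324$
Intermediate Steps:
$j{\left(c \right)} = -10 + c^{2} - c$
$a{\left(P \right)} = \frac{9 + P}{2 P}$
$z{\left(C,Q \right)} = -300 - 3 Q C^{2}$ ($z{\left(C,Q \right)} = - 3 \left(C C Q - -100\right) = - 3 \left(C^{2} Q + \left(-10 + 100 + 10\right)\right) = - 3 \left(Q C^{2} + 100\right) = - 3 \left(100 + Q C^{2}\right) = -300 - 3 Q C^{2}$)
$\frac{1}{z{\left(a{\left(-8 \right)},f{\left(9 \right)} \right)}} = \frac{1}{-300 - 21 \left(\frac{9 - 8}{2 \left(-8\right)}\right)^{2}} = \frac{1}{-300 - 21 \left(\frac{1}{2} \left(- \frac{1}{8}\right) 1\right)^{2}} = \frac{1}{-300 - 21 \left(- \frac{1}{16}\right)^{2}} = \frac{1}{-300 - 21 \cdot \frac{1}{256}} = \frac{1}{-300 - \frac{21}{256}} = \frac{1}{- \frac{76821}{256}} = - \frac{256}{76821}$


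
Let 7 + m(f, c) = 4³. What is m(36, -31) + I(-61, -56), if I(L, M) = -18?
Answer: 39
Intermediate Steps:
m(f, c) = 57 (m(f, c) = -7 + 4³ = -7 + 64 = 57)
m(36, -31) + I(-61, -56) = 57 - 18 = 39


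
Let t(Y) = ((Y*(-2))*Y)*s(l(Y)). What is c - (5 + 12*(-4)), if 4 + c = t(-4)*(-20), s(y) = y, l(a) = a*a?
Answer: 10279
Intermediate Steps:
l(a) = a²
t(Y) = -2*Y⁴ (t(Y) = ((Y*(-2))*Y)*Y² = ((-2*Y)*Y)*Y² = (-2*Y²)*Y² = -2*Y⁴)
c = 10236 (c = -4 - 2*(-4)⁴*(-20) = -4 - 2*256*(-20) = -4 - 512*(-20) = -4 + 10240 = 10236)
c - (5 + 12*(-4)) = 10236 - (5 + 12*(-4)) = 10236 - (5 - 48) = 10236 - 1*(-43) = 10236 + 43 = 10279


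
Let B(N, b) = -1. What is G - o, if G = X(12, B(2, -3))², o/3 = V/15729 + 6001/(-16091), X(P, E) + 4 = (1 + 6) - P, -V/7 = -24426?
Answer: 596670360/12052159 ≈ 49.507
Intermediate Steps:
V = 170982 (V = -7*(-24426) = 170982)
X(P, E) = 3 - P (X(P, E) = -4 + ((1 + 6) - P) = -4 + (7 - P) = 3 - P)
o = 379554519/12052159 (o = 3*(170982/15729 + 6001/(-16091)) = 3*(170982*(1/15729) + 6001*(-1/16091)) = 3*(8142/749 - 6001/16091) = 3*(126518173/12052159) = 379554519/12052159 ≈ 31.493)
G = 81 (G = (3 - 1*12)² = (3 - 12)² = (-9)² = 81)
G - o = 81 - 1*379554519/12052159 = 81 - 379554519/12052159 = 596670360/12052159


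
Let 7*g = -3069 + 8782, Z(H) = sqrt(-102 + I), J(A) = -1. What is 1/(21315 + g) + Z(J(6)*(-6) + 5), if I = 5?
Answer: 7/154918 + I*sqrt(97) ≈ 4.5185e-5 + 9.8489*I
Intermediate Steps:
Z(H) = I*sqrt(97) (Z(H) = sqrt(-102 + 5) = sqrt(-97) = I*sqrt(97))
g = 5713/7 (g = (-3069 + 8782)/7 = (1/7)*5713 = 5713/7 ≈ 816.14)
1/(21315 + g) + Z(J(6)*(-6) + 5) = 1/(21315 + 5713/7) + I*sqrt(97) = 1/(154918/7) + I*sqrt(97) = 7/154918 + I*sqrt(97)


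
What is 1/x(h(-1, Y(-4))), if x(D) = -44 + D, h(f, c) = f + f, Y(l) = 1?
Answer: -1/46 ≈ -0.021739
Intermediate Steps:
h(f, c) = 2*f
1/x(h(-1, Y(-4))) = 1/(-44 + 2*(-1)) = 1/(-44 - 2) = 1/(-46) = -1/46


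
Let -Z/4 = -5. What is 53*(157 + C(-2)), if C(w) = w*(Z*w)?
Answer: 12561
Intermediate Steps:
Z = 20 (Z = -4*(-5) = 20)
C(w) = 20*w² (C(w) = w*(20*w) = 20*w²)
53*(157 + C(-2)) = 53*(157 + 20*(-2)²) = 53*(157 + 20*4) = 53*(157 + 80) = 53*237 = 12561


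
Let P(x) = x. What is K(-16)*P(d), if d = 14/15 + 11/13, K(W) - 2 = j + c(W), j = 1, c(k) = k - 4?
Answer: -5899/195 ≈ -30.251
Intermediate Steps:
c(k) = -4 + k
K(W) = -1 + W (K(W) = 2 + (1 + (-4 + W)) = 2 + (-3 + W) = -1 + W)
d = 347/195 (d = 14*(1/15) + 11*(1/13) = 14/15 + 11/13 = 347/195 ≈ 1.7795)
K(-16)*P(d) = (-1 - 16)*(347/195) = -17*347/195 = -5899/195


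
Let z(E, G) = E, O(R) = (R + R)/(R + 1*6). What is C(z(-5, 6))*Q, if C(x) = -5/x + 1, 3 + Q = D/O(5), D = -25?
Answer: -61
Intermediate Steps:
O(R) = 2*R/(6 + R) (O(R) = (2*R)/(R + 6) = (2*R)/(6 + R) = 2*R/(6 + R))
Q = -61/2 (Q = -3 - 25/(2*5/(6 + 5)) = -3 - 25/(2*5/11) = -3 - 25/(2*5*(1/11)) = -3 - 25/10/11 = -3 - 25*11/10 = -3 - 55/2 = -61/2 ≈ -30.500)
C(x) = 1 - 5/x
C(z(-5, 6))*Q = ((-5 - 5)/(-5))*(-61/2) = -⅕*(-10)*(-61/2) = 2*(-61/2) = -61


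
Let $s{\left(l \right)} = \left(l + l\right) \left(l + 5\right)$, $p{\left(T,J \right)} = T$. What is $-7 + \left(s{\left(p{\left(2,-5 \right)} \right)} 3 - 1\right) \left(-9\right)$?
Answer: $-754$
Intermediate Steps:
$s{\left(l \right)} = 2 l \left(5 + l\right)$
$-7 + \left(s{\left(p{\left(2,-5 \right)} \right)} 3 - 1\right) \left(-9\right) = -7 + \left(2 \cdot 2 \left(5 + 2\right) 3 - 1\right) \left(-9\right) = -7 + \left(2 \cdot 2 \cdot 7 \cdot 3 - 1\right) \left(-9\right) = -7 + \left(28 \cdot 3 - 1\right) \left(-9\right) = -7 + \left(84 - 1\right) \left(-9\right) = -7 + 83 \left(-9\right) = -7 - 747 = -754$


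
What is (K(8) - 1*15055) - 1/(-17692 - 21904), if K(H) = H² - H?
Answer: -593900403/39596 ≈ -14999.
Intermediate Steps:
(K(8) - 1*15055) - 1/(-17692 - 21904) = (8*(-1 + 8) - 1*15055) - 1/(-17692 - 21904) = (8*7 - 15055) - 1/(-39596) = (56 - 15055) - 1*(-1/39596) = -14999 + 1/39596 = -593900403/39596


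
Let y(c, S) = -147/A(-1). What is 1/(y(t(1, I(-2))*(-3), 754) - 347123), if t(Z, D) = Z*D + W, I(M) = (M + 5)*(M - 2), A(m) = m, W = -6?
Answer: -1/346976 ≈ -2.8820e-6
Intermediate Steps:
I(M) = (-2 + M)*(5 + M) (I(M) = (5 + M)*(-2 + M) = (-2 + M)*(5 + M))
t(Z, D) = -6 + D*Z (t(Z, D) = Z*D - 6 = D*Z - 6 = -6 + D*Z)
y(c, S) = 147 (y(c, S) = -147/(-1) = -147*(-1) = 147)
1/(y(t(1, I(-2))*(-3), 754) - 347123) = 1/(147 - 347123) = 1/(-346976) = -1/346976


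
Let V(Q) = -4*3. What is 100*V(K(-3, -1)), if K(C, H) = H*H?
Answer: -1200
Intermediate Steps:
K(C, H) = H²
V(Q) = -12
100*V(K(-3, -1)) = 100*(-12) = -1200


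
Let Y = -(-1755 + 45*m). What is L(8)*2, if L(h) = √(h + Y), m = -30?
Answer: 2*√3113 ≈ 111.59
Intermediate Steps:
Y = 3105 (Y = -45/(1/(-39 - 30)) = -45/(1/(-69)) = -45/(-1/69) = -45*(-69) = 3105)
L(h) = √(3105 + h) (L(h) = √(h + 3105) = √(3105 + h))
L(8)*2 = √(3105 + 8)*2 = √3113*2 = 2*√3113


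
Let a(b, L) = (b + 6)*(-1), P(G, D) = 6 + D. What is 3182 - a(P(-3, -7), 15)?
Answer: 3187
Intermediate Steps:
a(b, L) = -6 - b (a(b, L) = (6 + b)*(-1) = -6 - b)
3182 - a(P(-3, -7), 15) = 3182 - (-6 - (6 - 7)) = 3182 - (-6 - 1*(-1)) = 3182 - (-6 + 1) = 3182 - 1*(-5) = 3182 + 5 = 3187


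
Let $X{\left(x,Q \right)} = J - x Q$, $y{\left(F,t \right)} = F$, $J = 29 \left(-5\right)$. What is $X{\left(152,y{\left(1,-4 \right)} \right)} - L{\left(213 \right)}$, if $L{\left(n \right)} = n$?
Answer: $-510$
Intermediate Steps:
$J = -145$
$X{\left(x,Q \right)} = -145 - Q x$ ($X{\left(x,Q \right)} = -145 - x Q = -145 - Q x$)
$X{\left(152,y{\left(1,-4 \right)} \right)} - L{\left(213 \right)} = \left(-145 - 1 \cdot 152\right) - 213 = \left(-145 - 152\right) - 213 = -297 - 213 = -510$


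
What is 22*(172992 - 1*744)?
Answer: 3789456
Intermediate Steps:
22*(172992 - 1*744) = 22*(172992 - 744) = 22*172248 = 3789456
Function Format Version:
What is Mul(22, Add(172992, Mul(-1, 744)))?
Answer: 3789456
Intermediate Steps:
Mul(22, Add(172992, Mul(-1, 744))) = Mul(22, Add(172992, -744)) = Mul(22, 172248) = 3789456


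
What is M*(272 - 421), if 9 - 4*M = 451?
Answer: 32929/2 ≈ 16465.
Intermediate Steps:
M = -221/2 (M = 9/4 - ¼*451 = 9/4 - 451/4 = -221/2 ≈ -110.50)
M*(272 - 421) = -221*(272 - 421)/2 = -221/2*(-149) = 32929/2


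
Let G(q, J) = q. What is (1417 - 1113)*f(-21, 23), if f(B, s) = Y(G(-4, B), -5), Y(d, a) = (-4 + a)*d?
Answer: 10944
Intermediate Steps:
Y(d, a) = d*(-4 + a)
f(B, s) = 36 (f(B, s) = -4*(-4 - 5) = -4*(-9) = 36)
(1417 - 1113)*f(-21, 23) = (1417 - 1113)*36 = 304*36 = 10944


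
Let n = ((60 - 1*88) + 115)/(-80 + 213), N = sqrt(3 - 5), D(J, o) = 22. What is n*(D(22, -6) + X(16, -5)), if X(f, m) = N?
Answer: 1914/133 + 87*I*sqrt(2)/133 ≈ 14.391 + 0.92509*I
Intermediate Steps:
N = I*sqrt(2) (N = sqrt(-2) = I*sqrt(2) ≈ 1.4142*I)
X(f, m) = I*sqrt(2)
n = 87/133 (n = ((60 - 88) + 115)/133 = (-28 + 115)*(1/133) = 87*(1/133) = 87/133 ≈ 0.65414)
n*(D(22, -6) + X(16, -5)) = 87*(22 + I*sqrt(2))/133 = 1914/133 + 87*I*sqrt(2)/133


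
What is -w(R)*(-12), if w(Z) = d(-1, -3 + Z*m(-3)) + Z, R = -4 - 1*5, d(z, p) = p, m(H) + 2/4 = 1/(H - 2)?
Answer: -342/5 ≈ -68.400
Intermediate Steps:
m(H) = -½ + 1/(-2 + H) (m(H) = -½ + 1/(H - 2) = -½ + 1/(-2 + H))
R = -9 (R = -4 - 5 = -9)
w(Z) = -3 + 3*Z/10 (w(Z) = (-3 + Z*((4 - 1*(-3))/(2*(-2 - 3)))) + Z = (-3 + Z*((½)*(4 + 3)/(-5))) + Z = (-3 + Z*((½)*(-⅕)*7)) + Z = (-3 + Z*(-7/10)) + Z = (-3 - 7*Z/10) + Z = -3 + 3*Z/10)
-w(R)*(-12) = -(-3 + (3/10)*(-9))*(-12) = -(-3 - 27/10)*(-12) = -1*(-57/10)*(-12) = (57/10)*(-12) = -342/5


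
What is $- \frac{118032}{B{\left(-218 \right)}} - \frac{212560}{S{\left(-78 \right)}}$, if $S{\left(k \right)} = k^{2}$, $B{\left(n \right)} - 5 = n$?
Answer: $\frac{56069284}{107991} \approx 519.2$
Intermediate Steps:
$B{\left(n \right)} = 5 + n$
$- \frac{118032}{B{\left(-218 \right)}} - \frac{212560}{S{\left(-78 \right)}} = - \frac{118032}{5 - 218} - \frac{212560}{\left(-78\right)^{2}} = - \frac{118032}{-213} - \frac{212560}{6084} = \left(-118032\right) \left(- \frac{1}{213}\right) - \frac{53140}{1521} = \frac{39344}{71} - \frac{53140}{1521} = \frac{56069284}{107991}$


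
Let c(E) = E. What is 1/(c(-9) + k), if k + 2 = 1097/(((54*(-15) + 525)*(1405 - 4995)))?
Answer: -1023150/11253553 ≈ -0.090918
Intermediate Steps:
k = -2045203/1023150 (k = -2 + 1097/(((54*(-15) + 525)*(1405 - 4995))) = -2 + 1097/(((-810 + 525)*(-3590))) = -2 + 1097/((-285*(-3590))) = -2 + 1097/1023150 = -2045203/1023150 ≈ -1.9989)
1/(c(-9) + k) = 1/(-9 - 2045203/1023150) = 1/(-11253553/1023150) = -1023150/11253553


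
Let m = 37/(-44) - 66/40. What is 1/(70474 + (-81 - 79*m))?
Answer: 55/3882438 ≈ 1.4166e-5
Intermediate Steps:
m = -137/55 (m = 37*(-1/44) - 66*1/40 = -37/44 - 33/20 = -137/55 ≈ -2.4909)
1/(70474 + (-81 - 79*m)) = 1/(70474 + (-81 - 79*(-137/55))) = 1/(70474 + (-81 + 10823/55)) = 1/(70474 + 6368/55) = 1/(3882438/55) = 55/3882438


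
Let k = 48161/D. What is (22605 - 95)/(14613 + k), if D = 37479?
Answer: 421826145/273864394 ≈ 1.5403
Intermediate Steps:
k = 48161/37479 ≈ 1.2850
(22605 - 95)/(14613 + k) = (22605 - 95)/(14613 + 48161/37479) = 22510/(547728788/37479) = 22510*(37479/547728788) = 421826145/273864394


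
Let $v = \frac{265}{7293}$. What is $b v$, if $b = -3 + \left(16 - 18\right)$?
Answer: $- \frac{1325}{7293} \approx -0.18168$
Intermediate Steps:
$v = \frac{265}{7293}$ ($v = 265 \cdot \frac{1}{7293} = \frac{265}{7293} \approx 0.036336$)
$b = -5$ ($b = -3 + \left(16 - 18\right) = -3 - 2 = -5$)
$b v = \left(-5\right) \frac{265}{7293} = - \frac{1325}{7293}$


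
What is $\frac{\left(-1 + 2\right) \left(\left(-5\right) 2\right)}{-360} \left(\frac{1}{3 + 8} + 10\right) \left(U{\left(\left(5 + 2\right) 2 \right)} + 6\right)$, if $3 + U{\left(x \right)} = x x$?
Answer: $\frac{7363}{132} \approx 55.78$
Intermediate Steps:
$U{\left(x \right)} = -3 + x^{2}$ ($U{\left(x \right)} = -3 + x x = -3 + x^{2}$)
$\frac{\left(-1 + 2\right) \left(\left(-5\right) 2\right)}{-360} \left(\frac{1}{3 + 8} + 10\right) \left(U{\left(\left(5 + 2\right) 2 \right)} + 6\right) = \frac{\left(-1 + 2\right) \left(\left(-5\right) 2\right)}{-360} \left(\frac{1}{3 + 8} + 10\right) \left(\left(-3 + \left(\left(5 + 2\right) 2\right)^{2}\right) + 6\right) = 1 \left(-10\right) \left(- \frac{1}{360}\right) \left(\frac{1}{11} + 10\right) \left(\left(-3 + \left(7 \cdot 2\right)^{2}\right) + 6\right) = \left(-10\right) \left(- \frac{1}{360}\right) \left(\frac{1}{11} + 10\right) \left(\left(-3 + 14^{2}\right) + 6\right) = \frac{\frac{111}{11} \left(\left(-3 + 196\right) + 6\right)}{36} = \frac{\frac{111}{11} \left(193 + 6\right)}{36} = \frac{\frac{111}{11} \cdot 199}{36} = \frac{1}{36} \cdot \frac{22089}{11} = \frac{7363}{132}$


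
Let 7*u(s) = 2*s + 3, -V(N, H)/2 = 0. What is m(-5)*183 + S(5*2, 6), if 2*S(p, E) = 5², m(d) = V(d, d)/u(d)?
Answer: 25/2 ≈ 12.500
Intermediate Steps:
V(N, H) = 0 (V(N, H) = -2*0 = 0)
u(s) = 3/7 + 2*s/7 (u(s) = (2*s + 3)/7 = (3 + 2*s)/7 = 3/7 + 2*s/7)
m(d) = 0 (m(d) = 0/(3/7 + 2*d/7) = 0)
S(p, E) = 25/2 (S(p, E) = (½)*5² = (½)*25 = 25/2)
m(-5)*183 + S(5*2, 6) = 0*183 + 25/2 = 0 + 25/2 = 25/2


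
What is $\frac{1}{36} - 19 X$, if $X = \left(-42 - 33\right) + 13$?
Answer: $\frac{42409}{36} \approx 1178.0$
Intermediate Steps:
$X = -62$ ($X = -75 + 13 = -62$)
$\frac{1}{36} - 19 X = \frac{1}{36} - -1178 = \frac{1}{36} + 1178 = \frac{42409}{36}$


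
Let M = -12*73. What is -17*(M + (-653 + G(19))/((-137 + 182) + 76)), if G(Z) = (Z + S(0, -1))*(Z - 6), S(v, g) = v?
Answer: 1808834/121 ≈ 14949.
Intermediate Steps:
G(Z) = Z*(-6 + Z) (G(Z) = (Z + 0)*(Z - 6) = Z*(-6 + Z))
M = -876
-17*(M + (-653 + G(19))/((-137 + 182) + 76)) = -17*(-876 + (-653 + 19*(-6 + 19))/((-137 + 182) + 76)) = -17*(-876 + (-653 + 19*13)/(45 + 76)) = -17*(-876 + (-653 + 247)/121) = -17*(-876 - 406*1/121) = -17*(-876 - 406/121) = -17*(-106402/121) = 1808834/121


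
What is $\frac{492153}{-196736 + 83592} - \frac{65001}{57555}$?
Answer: $- \frac{11893446353}{2170667640} \approx -5.4792$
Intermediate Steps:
$\frac{492153}{-196736 + 83592} - \frac{65001}{57555} = \frac{492153}{-113144} - \frac{21667}{19185} = 492153 \left(- \frac{1}{113144}\right) - \frac{21667}{19185} = - \frac{492153}{113144} - \frac{21667}{19185} = - \frac{11893446353}{2170667640}$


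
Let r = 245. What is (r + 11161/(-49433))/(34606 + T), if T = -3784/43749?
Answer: 264679787538/37420141089815 ≈ 0.0070732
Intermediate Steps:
T = -3784/43749 (T = -3784*1/43749 = -3784/43749 ≈ -0.086493)
(r + 11161/(-49433))/(34606 + T) = (245 + 11161/(-49433))/(34606 - 3784/43749) = (245 + 11161*(-1/49433))/(1513974110/43749) = (245 - 11161/49433)*(43749/1513974110) = (12099924/49433)*(43749/1513974110) = 264679787538/37420141089815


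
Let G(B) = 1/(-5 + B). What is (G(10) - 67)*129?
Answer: -43086/5 ≈ -8617.2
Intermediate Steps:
(G(10) - 67)*129 = (1/(-5 + 10) - 67)*129 = (1/5 - 67)*129 = (⅕ - 67)*129 = -334/5*129 = -43086/5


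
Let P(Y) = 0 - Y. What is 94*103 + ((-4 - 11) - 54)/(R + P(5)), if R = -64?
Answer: 9683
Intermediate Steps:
P(Y) = -Y
94*103 + ((-4 - 11) - 54)/(R + P(5)) = 94*103 + ((-4 - 11) - 54)/(-64 - 1*5) = 9682 + (-15 - 54)/(-64 - 5) = 9682 - 69/(-69) = 9682 - 69*(-1/69) = 9682 + 1 = 9683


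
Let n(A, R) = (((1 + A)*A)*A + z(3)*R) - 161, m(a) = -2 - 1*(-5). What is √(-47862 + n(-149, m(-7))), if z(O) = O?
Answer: 3*I*√370418 ≈ 1825.9*I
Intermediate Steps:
m(a) = 3 (m(a) = -2 + 5 = 3)
n(A, R) = -161 + 3*R + A²*(1 + A) (n(A, R) = (((1 + A)*A)*A + 3*R) - 161 = ((A*(1 + A))*A + 3*R) - 161 = (A²*(1 + A) + 3*R) - 161 = (3*R + A²*(1 + A)) - 161 = -161 + 3*R + A²*(1 + A))
√(-47862 + n(-149, m(-7))) = √(-47862 + (-161 + (-149)² + (-149)³ + 3*3)) = √(-47862 + (-161 + 22201 - 3307949 + 9)) = √(-47862 - 3285900) = √(-3333762) = 3*I*√370418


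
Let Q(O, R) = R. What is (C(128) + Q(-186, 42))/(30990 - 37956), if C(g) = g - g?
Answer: -7/1161 ≈ -0.0060293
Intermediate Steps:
C(g) = 0
(C(128) + Q(-186, 42))/(30990 - 37956) = (0 + 42)/(30990 - 37956) = 42/(-6966) = 42*(-1/6966) = -7/1161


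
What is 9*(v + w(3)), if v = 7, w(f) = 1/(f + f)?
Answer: 129/2 ≈ 64.500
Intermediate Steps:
w(f) = 1/(2*f)
9*(v + w(3)) = 9*(7 + (1/2)/3) = 9*(7 + (1/2)*(1/3)) = 9*(7 + 1/6) = 9*(43/6) = 129/2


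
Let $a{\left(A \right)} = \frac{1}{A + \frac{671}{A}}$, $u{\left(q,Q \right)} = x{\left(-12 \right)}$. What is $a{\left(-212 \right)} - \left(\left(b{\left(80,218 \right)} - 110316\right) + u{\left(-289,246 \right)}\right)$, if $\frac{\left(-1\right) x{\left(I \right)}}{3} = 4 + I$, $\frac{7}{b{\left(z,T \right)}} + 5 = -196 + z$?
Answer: $\frac{608747612833}{5519415} \approx 1.1029 \cdot 10^{5}$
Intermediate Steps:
$b{\left(z,T \right)} = \frac{7}{-201 + z}$ ($b{\left(z,T \right)} = \frac{7}{-5 + \left(-196 + z\right)} = \frac{7}{-201 + z}$)
$x{\left(I \right)} = -12 - 3 I$ ($x{\left(I \right)} = - 3 \left(4 + I\right) = -12 - 3 I$)
$u{\left(q,Q \right)} = 24$ ($u{\left(q,Q \right)} = -12 - -36 = -12 + 36 = 24$)
$a{\left(-212 \right)} - \left(\left(b{\left(80,218 \right)} - 110316\right) + u{\left(-289,246 \right)}\right) = - \frac{212}{671 + \left(-212\right)^{2}} - \left(\left(\frac{7}{-201 + 80} - 110316\right) + 24\right) = - \frac{212}{671 + 44944} - \left(\left(\frac{7}{-121} - 110316\right) + 24\right) = - \frac{212}{45615} - \left(\left(7 \left(- \frac{1}{121}\right) - 110316\right) + 24\right) = \left(-212\right) \frac{1}{45615} - \left(\left(- \frac{7}{121} - 110316\right) + 24\right) = - \frac{212}{45615} - \left(- \frac{13348243}{121} + 24\right) = - \frac{212}{45615} - - \frac{13345339}{121} = - \frac{212}{45615} + \frac{13345339}{121} = \frac{608747612833}{5519415}$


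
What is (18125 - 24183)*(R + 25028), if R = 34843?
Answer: -362698518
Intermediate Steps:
(18125 - 24183)*(R + 25028) = (18125 - 24183)*(34843 + 25028) = -6058*59871 = -362698518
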